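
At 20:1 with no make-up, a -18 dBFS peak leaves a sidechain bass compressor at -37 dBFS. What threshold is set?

-38 dBFS

Gain reduction = -18 − (-37) = 19 dB; output overshoot = GR / (R − 1) = 19 / 19 = 1 dB.
Threshold = output − output overshoot = -37 − 1 = -38 dBFS.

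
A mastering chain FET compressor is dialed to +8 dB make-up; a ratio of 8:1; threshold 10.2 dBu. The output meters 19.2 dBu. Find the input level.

18.2 dBu

Before make-up, the level was 19.2 − 8 = 11.2 dBu.
The compressed level sits 11.2 − 10.2 = 1 dB over threshold.
Undo the ratio: input overshoot = 1 × 8 = 8 dB, giving input = 18.2 dBu.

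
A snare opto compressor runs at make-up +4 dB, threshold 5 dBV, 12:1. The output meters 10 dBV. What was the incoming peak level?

17 dBV

Stripping the +4 dB make-up gives 6 dBV at the gain stage.
That's 1 dB above the 5 dBV threshold.
Before 12:1 compression the overshoot was 1 × 12 = 12 dB, so input = 5 + 12 = 17 dBV.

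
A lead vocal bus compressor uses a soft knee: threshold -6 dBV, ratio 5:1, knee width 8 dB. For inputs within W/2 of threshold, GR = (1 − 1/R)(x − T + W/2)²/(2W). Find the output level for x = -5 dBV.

-6.25 dBV

x − T + W/2 = -5 − (-6) + 4 = 5.
GR = (1 − 1/5) × 5² / 16 = 0.8 × 25 / 16 = 1.25 dB.
Output = -5 − 1.25 = -6.25 dBV.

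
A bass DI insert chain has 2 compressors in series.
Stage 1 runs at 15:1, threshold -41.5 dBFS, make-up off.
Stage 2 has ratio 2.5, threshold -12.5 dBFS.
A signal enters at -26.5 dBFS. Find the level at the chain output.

Stage 1: -26.5 dBFS is 15 dB over -41.5 dBFS; at 15:1 that becomes 1 dB over, giving -40.5 dBFS.
Stage 2: -40.5 dBFS is at or below the -12.5 dBFS threshold — no compression; output -40.5 dBFS.

-40.5 dBFS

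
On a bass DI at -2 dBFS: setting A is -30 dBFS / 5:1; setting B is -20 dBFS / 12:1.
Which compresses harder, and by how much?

A, by 5.9 dB

A: GR = 28 − 28/5 = 22.4 dB.
B: GR = 18 − 18/12 = 16.5 dB.
A reduces 5.9 dB more.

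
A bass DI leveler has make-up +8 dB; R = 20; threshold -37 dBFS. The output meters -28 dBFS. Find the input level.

-17 dBFS

Stripping the +8 dB make-up gives -36 dBFS at the gain stage.
That's 1 dB above the -37 dBFS threshold.
Undo the ratio: input overshoot = 1 × 20 = 20 dB, giving input = -17 dBFS.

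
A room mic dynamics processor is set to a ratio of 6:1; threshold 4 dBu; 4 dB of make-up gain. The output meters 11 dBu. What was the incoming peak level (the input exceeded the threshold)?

Stripping the +4 dB make-up gives 7 dBu at the gain stage.
Post-compression overshoot = 7 − 4 = 3 dB.
Undo the ratio: input overshoot = 3 × 6 = 18 dB, giving input = 22 dBu.

22 dBu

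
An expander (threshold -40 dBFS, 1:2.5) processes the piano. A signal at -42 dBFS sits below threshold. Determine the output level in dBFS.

Undershoot = (-40) − (-42) = 2 dB.
At 1:2.5, that expands to 5 dB under threshold.
Output = -40 − 5 = -45 dBFS.

-45 dBFS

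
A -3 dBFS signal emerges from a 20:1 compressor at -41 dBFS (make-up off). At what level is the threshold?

-43 dBFS

Let T be the threshold. Output overshoot = (input overshoot)/R, so -41 − T = (-3 − T)/20.
20·(-41 − T) = -3 − T → 19·T = -820 − (-3) = -817.
T = -817/19 = -43 dBFS.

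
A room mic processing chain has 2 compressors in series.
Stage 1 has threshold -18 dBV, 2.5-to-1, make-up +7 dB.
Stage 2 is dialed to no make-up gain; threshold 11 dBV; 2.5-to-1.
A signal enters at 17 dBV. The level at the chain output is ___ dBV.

Stage 1: overshoot 35 dB → 35/2.5 = 14 dB → -4 dBV; +7 dB make-up → 3 dBV.
Stage 2: 3 dBV ≤ 11 dBV, so stage 2 doesn't engage; output 3 dBV.

3 dBV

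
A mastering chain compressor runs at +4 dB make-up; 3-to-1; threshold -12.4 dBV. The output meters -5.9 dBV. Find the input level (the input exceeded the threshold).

Stripping the +4 dB make-up gives -9.9 dBV at the gain stage.
That's 2.5 dB above the -12.4 dBV threshold.
Before 3:1 compression the overshoot was 2.5 × 3 = 7.5 dB, so input = -12.4 + 7.5 = -4.9 dBV.

-4.9 dBV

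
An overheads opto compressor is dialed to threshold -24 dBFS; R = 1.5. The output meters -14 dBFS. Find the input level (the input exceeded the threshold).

-9 dBFS

Post-compression overshoot = -14 − (-24) = 10 dB.
Undo the ratio: input overshoot = 10 × 1.5 = 15 dB, giving input = -9 dBFS.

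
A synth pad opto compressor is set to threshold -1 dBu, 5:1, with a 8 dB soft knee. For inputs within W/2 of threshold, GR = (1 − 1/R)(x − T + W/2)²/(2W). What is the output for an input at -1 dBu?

x − T + W/2 = -1 − (-1) + 4 = 4.
GR = (1 − 1/5) × 4² / 16 = 0.8 × 16 / 16 = 0.8 dB.
Output = -1 − 0.8 = -1.8 dBu.

-1.8 dBu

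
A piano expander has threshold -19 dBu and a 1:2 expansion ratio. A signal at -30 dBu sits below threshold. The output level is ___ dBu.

The input is 11 dB below the -19 dBu threshold.
A 1:2 expander multiplies undershoot by 2: 11 × 2 = 22 dB below threshold.
Output = -19 − 22 = -41 dBu.

-41 dBu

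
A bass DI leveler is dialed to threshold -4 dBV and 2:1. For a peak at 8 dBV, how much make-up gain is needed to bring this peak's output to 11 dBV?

9 dB

Without make-up, output = threshold + overshoot/2 = -4 + 6 = 2 dBV.
Gap to target: 9 dB.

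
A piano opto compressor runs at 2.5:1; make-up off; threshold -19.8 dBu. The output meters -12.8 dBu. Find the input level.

-2.3 dBu

That's 7 dB above the -19.8 dBu threshold.
Undo the ratio: input overshoot = 7 × 2.5 = 17.5 dB, giving input = -2.3 dBu.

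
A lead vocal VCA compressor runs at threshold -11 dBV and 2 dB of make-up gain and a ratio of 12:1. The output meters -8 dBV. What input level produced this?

1 dBV

Remove make-up: -8 − 2 = -10 dBV.
Post-compression overshoot = -10 − (-11) = 1 dB.
Input overshoot = R × output overshoot = 12 dB → input = -11 + 12 = 1 dBV.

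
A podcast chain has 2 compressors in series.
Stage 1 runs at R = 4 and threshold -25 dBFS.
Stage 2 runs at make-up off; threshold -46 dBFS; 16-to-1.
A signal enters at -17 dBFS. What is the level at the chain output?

Stage 1: overshoot 8 dB → 8/4 = 2 dB → -23 dBFS.
Stage 2: 23 dB above -46 dBFS, reduced 16:1 to 1.4375 dB above → -44.5625 dBFS.

-44.5625 dBFS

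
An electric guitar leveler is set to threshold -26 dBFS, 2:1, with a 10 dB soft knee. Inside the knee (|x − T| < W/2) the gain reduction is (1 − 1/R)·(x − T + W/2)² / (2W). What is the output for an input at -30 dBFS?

-30.025 dBFS

x − T + W/2 = -30 − (-26) + 5 = 1.
GR = (1 − 1/2) × 1² / 20 = 0.5 × 1 / 20 = 0.025 dB.
Output = -30 − 0.025 = -30.025 dBFS.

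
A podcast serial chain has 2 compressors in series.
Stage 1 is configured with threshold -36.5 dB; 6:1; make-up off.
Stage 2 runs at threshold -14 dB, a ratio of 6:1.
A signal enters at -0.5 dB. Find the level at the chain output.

-30.5 dB

Stage 1: overshoot 36 dB → 36/6 = 6 dB → -30.5 dB.
Stage 2: below threshold (-30.5 ≤ -14); passes unchanged; output -30.5 dB.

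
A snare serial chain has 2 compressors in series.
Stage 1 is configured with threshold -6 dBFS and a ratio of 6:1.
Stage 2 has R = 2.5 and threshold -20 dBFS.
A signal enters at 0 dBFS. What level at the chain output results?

Stage 1: 6 dB above -6 dBFS, reduced 6:1 to 1 dB above → -5 dBFS.
Stage 2: 15 dB above -20 dBFS, reduced 2.5:1 to 6 dB above → -14 dBFS.

-14 dBFS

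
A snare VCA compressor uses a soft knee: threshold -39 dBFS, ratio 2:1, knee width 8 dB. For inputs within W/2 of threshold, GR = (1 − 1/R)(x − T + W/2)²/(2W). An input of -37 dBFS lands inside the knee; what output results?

-38.125 dBFS

x − T + W/2 = -37 − (-39) + 4 = 6.
GR = (1 − 1/2) × 6² / 16 = 0.5 × 36 / 16 = 1.125 dB.
Output = -37 − 1.125 = -38.125 dBFS.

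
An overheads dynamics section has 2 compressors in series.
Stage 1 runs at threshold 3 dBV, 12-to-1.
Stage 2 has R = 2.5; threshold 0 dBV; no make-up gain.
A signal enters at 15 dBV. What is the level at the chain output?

Stage 1: overshoot 12 dB → 12/12 = 1 dB → 4 dBV.
Stage 2: 4 dBV is 4 dB over 0 dBV; at 2.5:1 that becomes 1.6 dB over, giving 1.6 dBV.

1.6 dBV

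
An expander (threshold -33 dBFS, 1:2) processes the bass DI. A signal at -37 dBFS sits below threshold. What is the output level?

-41 dBFS

The input is 4 dB below the -33 dBFS threshold.
A 1:2 expander multiplies undershoot by 2: 4 × 2 = 8 dB below threshold.
Output = -33 − 8 = -41 dBFS.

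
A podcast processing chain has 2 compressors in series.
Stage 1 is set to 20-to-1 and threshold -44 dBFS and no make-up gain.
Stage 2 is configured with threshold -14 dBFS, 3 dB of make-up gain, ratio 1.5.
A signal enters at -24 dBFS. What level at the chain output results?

-40 dBFS

Stage 1: 20 dB above -44 dBFS, reduced 20:1 to 1 dB above → -43 dBFS.
Stage 2: below threshold (-43 ≤ -14); passes unchanged; make-up brings it to -40 dBFS.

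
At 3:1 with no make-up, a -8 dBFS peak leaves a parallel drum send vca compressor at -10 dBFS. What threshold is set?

-11 dBFS

Gain reduction = -8 − (-10) = 2 dB; output overshoot = GR / (R − 1) = 2 / 2 = 1 dB.
Threshold = output − output overshoot = -10 − 1 = -11 dBFS.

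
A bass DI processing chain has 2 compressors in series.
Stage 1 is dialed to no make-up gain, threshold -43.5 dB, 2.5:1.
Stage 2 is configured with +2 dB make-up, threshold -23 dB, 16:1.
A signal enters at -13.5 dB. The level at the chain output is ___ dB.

-29.5 dB

Stage 1: -13.5 dB is 30 dB over -43.5 dB; at 2.5:1 that becomes 12 dB over, giving -31.5 dB.
Stage 2: below threshold (-31.5 ≤ -23); passes unchanged; make-up brings it to -29.5 dB.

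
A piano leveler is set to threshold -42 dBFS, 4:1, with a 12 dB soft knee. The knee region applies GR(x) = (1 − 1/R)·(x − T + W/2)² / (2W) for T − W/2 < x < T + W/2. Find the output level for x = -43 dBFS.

-43.78125 dBFS

x − T + W/2 = -43 − (-42) + 6 = 5.
GR = (1 − 1/4) × 5² / 24 = 0.75 × 25 / 24 = 0.78125 dB.
Output = -43 − 0.78125 = -43.78125 dBFS.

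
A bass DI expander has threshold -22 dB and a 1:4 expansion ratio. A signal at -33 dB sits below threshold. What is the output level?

-66 dB

The input is 11 dB below the -22 dB threshold.
A 1:4 expander multiplies undershoot by 4: 11 × 4 = 44 dB below threshold.
Output = -22 − 44 = -66 dB.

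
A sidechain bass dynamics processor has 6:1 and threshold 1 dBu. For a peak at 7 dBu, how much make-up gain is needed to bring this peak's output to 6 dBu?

4 dB

Without make-up, output = threshold + overshoot/6 = 1 + 1 = 2 dBu.
Gap to target: 4 dB.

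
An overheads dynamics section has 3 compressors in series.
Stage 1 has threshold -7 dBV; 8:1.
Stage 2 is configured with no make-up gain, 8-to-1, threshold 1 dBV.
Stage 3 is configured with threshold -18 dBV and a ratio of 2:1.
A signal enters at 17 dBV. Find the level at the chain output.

Stage 1: 17 dBV is 24 dB over -7 dBV; at 8:1 that becomes 3 dB over, giving -4 dBV.
Stage 2: -4 dBV ≤ 1 dBV, so stage 2 doesn't engage; output -4 dBV.
Stage 3: 14 dB above -18 dBV, reduced 2:1 to 7 dB above → -11 dBV.

-11 dBV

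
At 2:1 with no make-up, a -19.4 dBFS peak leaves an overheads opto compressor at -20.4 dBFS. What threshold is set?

-21.4 dBFS

Gain reduction = -19.4 − (-20.4) = 1 dB; output overshoot = GR / (R − 1) = 1 / 1 = 1 dB.
Threshold = output − output overshoot = -20.4 − 1 = -21.4 dBFS.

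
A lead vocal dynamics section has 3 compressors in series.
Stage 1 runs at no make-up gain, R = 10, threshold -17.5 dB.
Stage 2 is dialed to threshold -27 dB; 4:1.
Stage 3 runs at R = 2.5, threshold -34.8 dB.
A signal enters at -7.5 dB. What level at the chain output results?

Stage 1: overshoot 10 dB → 10/10 = 1 dB → -16.5 dB.
Stage 2: -16.5 dB is 10.5 dB over -27 dB; at 4:1 that becomes 2.625 dB over, giving -24.375 dB.
Stage 3: 10.425 dB above -34.8 dB, reduced 2.5:1 to 4.17 dB above → -30.63 dB.

-30.63 dB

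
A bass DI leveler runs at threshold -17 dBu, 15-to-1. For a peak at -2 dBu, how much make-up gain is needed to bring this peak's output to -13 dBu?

Overshoot 15 dB → 15/15 = 1 dB after compression, so the compressed level is -17 + 1 = -16 dBu.
Make-up = target − compressed = -13 − (-16) = 3 dB.

3 dB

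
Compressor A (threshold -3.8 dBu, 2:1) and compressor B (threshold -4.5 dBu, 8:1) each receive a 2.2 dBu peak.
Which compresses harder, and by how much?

B, by 2.8625 dB

A: GR = 6 − 6/2 = 3 dB.
B: GR = 6.7 − 6.7/8 = 5.8625 dB.
B applies 2.8625 dB more gain reduction.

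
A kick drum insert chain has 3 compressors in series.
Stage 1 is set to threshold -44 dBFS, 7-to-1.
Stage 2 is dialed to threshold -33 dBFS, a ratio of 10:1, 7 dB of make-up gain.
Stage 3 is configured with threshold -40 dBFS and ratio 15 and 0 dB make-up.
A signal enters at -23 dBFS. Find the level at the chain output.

-39.6 dBFS

Stage 1: 21 dB above -44 dBFS, reduced 7:1 to 3 dB above → -41 dBFS.
Stage 2: below threshold (-41 ≤ -33); passes unchanged; make-up brings it to -34 dBFS.
Stage 3: 6 dB above -40 dBFS, reduced 15:1 to 0.4 dB above → -39.6 dBFS.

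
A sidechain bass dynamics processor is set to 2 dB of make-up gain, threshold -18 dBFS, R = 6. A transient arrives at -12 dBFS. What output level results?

The input is 6 dB above the -18 dBFS threshold.
At 6:1 the overshoot is divided by 6, leaving 1 dB above threshold.
Output = -18 + 1 = -17 dBFS; make-up adds 2 dB, giving -15 dBFS.

-15 dBFS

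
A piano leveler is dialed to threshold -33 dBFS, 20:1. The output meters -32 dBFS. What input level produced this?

-13 dBFS

Post-compression overshoot = -32 − (-33) = 1 dB.
Input overshoot = R × output overshoot = 20 dB → input = -33 + 20 = -13 dBFS.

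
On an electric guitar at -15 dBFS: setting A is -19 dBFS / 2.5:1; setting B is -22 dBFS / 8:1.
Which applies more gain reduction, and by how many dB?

A: GR = 4 − 4/2.5 = 2.4 dB.
B: GR = 7 − 7/8 = 6.125 dB.
B reduces 3.725 dB more.

B, by 3.725 dB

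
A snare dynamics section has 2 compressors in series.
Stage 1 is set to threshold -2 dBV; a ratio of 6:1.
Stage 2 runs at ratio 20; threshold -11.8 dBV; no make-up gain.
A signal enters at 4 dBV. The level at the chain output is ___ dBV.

-11.26 dBV

Stage 1: overshoot 6 dB → 6/6 = 1 dB → -1 dBV.
Stage 2: overshoot 10.8 dB → 10.8/20 = 0.54 dB → -11.26 dBV.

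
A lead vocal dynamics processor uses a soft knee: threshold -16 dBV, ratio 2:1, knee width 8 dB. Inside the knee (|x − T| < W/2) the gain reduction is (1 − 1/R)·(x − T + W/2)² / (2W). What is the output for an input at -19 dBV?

-19.03125 dBV

x − T + W/2 = -19 − (-16) + 4 = 1.
GR = (1 − 1/2) × 1² / 16 = 0.5 × 1 / 16 = 0.03125 dB.
Output = -19 − 0.03125 = -19.03125 dBV.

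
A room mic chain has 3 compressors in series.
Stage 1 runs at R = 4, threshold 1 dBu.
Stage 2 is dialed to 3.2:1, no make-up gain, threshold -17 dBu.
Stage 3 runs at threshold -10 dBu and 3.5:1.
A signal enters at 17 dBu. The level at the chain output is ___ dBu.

-10.125 dBu

Stage 1: 16 dB above 1 dBu, reduced 4:1 to 4 dB above → 5 dBu.
Stage 2: 22 dB above -17 dBu, reduced 3.2:1 to 6.875 dB above → -10.125 dBu.
Stage 3: -10.125 dBu is at or below the -10 dBu threshold — no compression; output -10.125 dBu.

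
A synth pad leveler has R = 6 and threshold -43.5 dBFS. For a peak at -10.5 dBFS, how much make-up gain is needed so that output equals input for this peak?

Without make-up, output = threshold + overshoot/6 = -43.5 + 5.5 = -38 dBFS.
Gap to target: 27.5 dB.

27.5 dB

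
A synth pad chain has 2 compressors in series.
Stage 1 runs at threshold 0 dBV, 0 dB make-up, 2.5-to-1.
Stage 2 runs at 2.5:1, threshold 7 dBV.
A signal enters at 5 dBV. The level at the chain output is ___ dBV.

Stage 1: 5 dBV is 5 dB over 0 dBV; at 2.5:1 that becomes 2 dB over, giving 2 dBV.
Stage 2: 2 dBV is at or below the 7 dBV threshold — no compression; output 2 dBV.

2 dBV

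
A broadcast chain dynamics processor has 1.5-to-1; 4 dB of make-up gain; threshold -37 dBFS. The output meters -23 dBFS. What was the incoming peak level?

Stripping the +4 dB make-up gives -27 dBFS at the gain stage.
The compressed level sits -27 − (-37) = 10 dB over threshold.
Before 1.5:1 compression the overshoot was 10 × 1.5 = 15 dB, so input = -37 + 15 = -22 dBFS.

-22 dBFS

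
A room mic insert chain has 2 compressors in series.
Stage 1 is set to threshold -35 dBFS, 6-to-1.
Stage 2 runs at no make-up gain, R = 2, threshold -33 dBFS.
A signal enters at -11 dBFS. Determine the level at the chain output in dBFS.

Stage 1: overshoot 24 dB → 24/6 = 4 dB → -31 dBFS.
Stage 2: -31 dBFS is 2 dB over -33 dBFS; at 2:1 that becomes 1 dB over, giving -32 dBFS.

-32 dBFS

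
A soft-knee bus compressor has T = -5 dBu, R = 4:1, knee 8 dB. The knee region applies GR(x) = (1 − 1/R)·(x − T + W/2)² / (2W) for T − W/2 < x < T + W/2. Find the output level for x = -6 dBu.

x − T + W/2 = -6 − (-5) + 4 = 3.
GR = (1 − 1/4) × 3² / 16 = 0.75 × 9 / 16 = 0.421875 dB.
Output = -6 − 0.421875 = -6.421875 dBu.

-6.421875 dBu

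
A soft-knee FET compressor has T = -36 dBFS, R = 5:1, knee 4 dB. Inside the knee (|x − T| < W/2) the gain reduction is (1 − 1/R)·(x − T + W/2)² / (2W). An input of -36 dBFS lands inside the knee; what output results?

x − T + W/2 = -36 − (-36) + 2 = 2.
GR = (1 − 1/5) × 2² / 8 = 0.8 × 4 / 8 = 0.4 dB.
Output = -36 − 0.4 = -36.4 dBFS.

-36.4 dBFS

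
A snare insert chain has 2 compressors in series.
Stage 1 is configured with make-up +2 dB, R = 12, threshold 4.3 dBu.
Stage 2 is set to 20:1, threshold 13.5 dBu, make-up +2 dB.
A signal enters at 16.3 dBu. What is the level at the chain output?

Stage 1: overshoot 12 dB → 12/12 = 1 dB → 5.3 dBu; +2 dB make-up → 7.3 dBu.
Stage 2: 7.3 dBu ≤ 13.5 dBu, so stage 2 doesn't engage; make-up brings it to 9.3 dBu.

9.3 dBu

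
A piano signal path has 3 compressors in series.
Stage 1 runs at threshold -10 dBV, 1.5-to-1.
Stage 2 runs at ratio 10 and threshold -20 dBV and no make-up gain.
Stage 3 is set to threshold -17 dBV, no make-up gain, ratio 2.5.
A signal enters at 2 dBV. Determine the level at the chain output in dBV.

-18.2 dBV

Stage 1: 12 dB above -10 dBV, reduced 1.5:1 to 8 dB above → -2 dBV.
Stage 2: 18 dB above -20 dBV, reduced 10:1 to 1.8 dB above → -18.2 dBV.
Stage 3: below threshold (-18.2 ≤ -17); passes unchanged; output -18.2 dBV.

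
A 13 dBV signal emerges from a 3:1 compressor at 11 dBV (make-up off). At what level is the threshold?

10 dBV

Input is 3 dB above T (since output overshoot × R = input overshoot: (11 − T)·3 = 13 − T gives T = 10 dBV).
Check: 10 + (13 − 10)/3 = 10 + 1 = 11 dBV. ✓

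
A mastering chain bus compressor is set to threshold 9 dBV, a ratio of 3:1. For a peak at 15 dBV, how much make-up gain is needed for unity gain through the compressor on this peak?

4 dB

Without make-up, output = threshold + overshoot/3 = 9 + 2 = 11 dBV.
Gap to target: 4 dB.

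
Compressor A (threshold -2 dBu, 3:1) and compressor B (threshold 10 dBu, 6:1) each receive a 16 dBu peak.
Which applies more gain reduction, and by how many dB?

A: GR = 18 − 18/3 = 12 dB.
B: GR = 6 − 6/6 = 5 dB.
A reduces 7 dB more.

A, by 7 dB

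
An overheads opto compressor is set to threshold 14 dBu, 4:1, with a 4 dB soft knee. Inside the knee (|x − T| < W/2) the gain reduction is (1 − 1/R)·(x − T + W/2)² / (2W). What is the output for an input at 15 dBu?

x − T + W/2 = 15 − 14 + 2 = 3.
GR = (1 − 1/4) × 3² / 8 = 0.75 × 9 / 8 = 0.84375 dB.
Output = 15 − 0.84375 = 14.15625 dBu.

14.15625 dBu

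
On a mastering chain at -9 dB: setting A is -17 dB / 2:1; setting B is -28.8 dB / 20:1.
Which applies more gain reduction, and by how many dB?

A: GR = 8 − 8/2 = 4 dB.
B: GR = 19.8 − 19.8/20 = 18.81 dB.
Difference: 14.81 dB in favour of B.

B, by 14.81 dB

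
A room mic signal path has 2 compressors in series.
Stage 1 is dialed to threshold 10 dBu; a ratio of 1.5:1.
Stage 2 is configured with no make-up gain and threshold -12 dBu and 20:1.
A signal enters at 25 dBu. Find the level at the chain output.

Stage 1: 15 dB above 10 dBu, reduced 1.5:1 to 10 dB above → 20 dBu.
Stage 2: 32 dB above -12 dBu, reduced 20:1 to 1.6 dB above → -10.4 dBu.

-10.4 dBu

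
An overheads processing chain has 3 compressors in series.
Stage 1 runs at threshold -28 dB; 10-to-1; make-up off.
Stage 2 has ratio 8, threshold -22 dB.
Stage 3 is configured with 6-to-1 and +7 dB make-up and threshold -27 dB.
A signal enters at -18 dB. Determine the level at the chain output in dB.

-20 dB

Stage 1: overshoot 10 dB → 10/10 = 1 dB → -27 dB.
Stage 2: below threshold (-27 ≤ -22); passes unchanged; output -27 dB.
Stage 3: -27 dB ≤ -27 dB, so stage 3 doesn't engage; make-up brings it to -20 dB.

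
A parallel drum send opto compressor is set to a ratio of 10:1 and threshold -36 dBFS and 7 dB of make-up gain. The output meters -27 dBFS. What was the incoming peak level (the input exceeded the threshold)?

-16 dBFS

Remove make-up: -27 − 7 = -34 dBFS.
The compressed level sits -34 − (-36) = 2 dB over threshold.
Undo the ratio: input overshoot = 2 × 10 = 20 dB, giving input = -16 dBFS.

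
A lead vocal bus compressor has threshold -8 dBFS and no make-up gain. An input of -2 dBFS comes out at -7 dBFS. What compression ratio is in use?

6:1

Input overshoot = -2 − (-8) = 6 dB; output overshoot = -7 − (-8) = 1 dB.
Ratio = 6 / 1 = 6.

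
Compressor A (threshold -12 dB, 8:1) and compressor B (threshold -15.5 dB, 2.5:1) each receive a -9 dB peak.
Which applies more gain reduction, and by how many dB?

A: overshoot 3 dB → output overshoot 0.375 dB → GR 2.625 dB.
B: overshoot 6.5 dB → output overshoot 2.6 dB → GR 3.9 dB.
Difference: 1.275 dB in favour of B.

B, by 1.275 dB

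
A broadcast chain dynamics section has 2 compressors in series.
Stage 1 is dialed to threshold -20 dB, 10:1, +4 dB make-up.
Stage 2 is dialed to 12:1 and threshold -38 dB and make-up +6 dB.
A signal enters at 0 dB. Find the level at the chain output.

Stage 1: 0 dB is 20 dB over -20 dB; at 10:1 that becomes 2 dB over, giving -18 dB; +4 dB make-up → -14 dB.
Stage 2: 24 dB above -38 dB, reduced 12:1 to 2 dB above → -36 dB; +6 dB make-up → -30 dB.

-30 dB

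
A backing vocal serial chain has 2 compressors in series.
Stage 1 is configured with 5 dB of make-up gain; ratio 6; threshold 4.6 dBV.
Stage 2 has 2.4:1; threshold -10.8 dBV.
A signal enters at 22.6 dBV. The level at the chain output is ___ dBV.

-1.05 dBV

Stage 1: 18 dB above 4.6 dBV, reduced 6:1 to 3 dB above → 7.6 dBV; +5 dB make-up → 12.6 dBV.
Stage 2: overshoot 23.4 dB → 23.4/2.4 = 9.75 dB → -1.05 dBV.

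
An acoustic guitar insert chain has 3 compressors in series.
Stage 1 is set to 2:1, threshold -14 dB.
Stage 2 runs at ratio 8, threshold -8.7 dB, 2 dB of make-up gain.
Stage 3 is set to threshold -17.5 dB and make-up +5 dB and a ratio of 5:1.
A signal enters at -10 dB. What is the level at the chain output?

Stage 1: -10 dB is 4 dB over -14 dB; at 2:1 that becomes 2 dB over, giving -12 dB.
Stage 2: -12 dB is at or below the -8.7 dB threshold — no compression; make-up brings it to -10 dB.
Stage 3: overshoot 7.5 dB → 7.5/5 = 1.5 dB → -16 dB; +5 dB make-up → -11 dB.

-11 dB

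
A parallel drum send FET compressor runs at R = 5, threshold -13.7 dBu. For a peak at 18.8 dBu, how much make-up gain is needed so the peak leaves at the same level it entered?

26 dB

The peak compresses to -13.7 + 32.5/5 = -7.2 dBu.
To reach 18.8 dBu requires 18.8 − (-7.2) = 26 dB of make-up.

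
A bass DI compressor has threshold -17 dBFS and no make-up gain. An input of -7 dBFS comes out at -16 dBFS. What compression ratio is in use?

10:1

Input overshoot = -7 − (-17) = 10 dB; output overshoot = -16 − (-17) = 1 dB.
Ratio = 10 / 1 = 10.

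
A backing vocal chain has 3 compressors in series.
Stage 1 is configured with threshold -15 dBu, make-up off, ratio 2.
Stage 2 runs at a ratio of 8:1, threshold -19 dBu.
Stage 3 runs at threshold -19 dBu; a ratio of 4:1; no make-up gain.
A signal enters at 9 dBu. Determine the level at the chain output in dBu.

Stage 1: overshoot 24 dB → 24/2 = 12 dB → -3 dBu.
Stage 2: -3 dBu is 16 dB over -19 dBu; at 8:1 that becomes 2 dB over, giving -17 dBu.
Stage 3: 2 dB above -19 dBu, reduced 4:1 to 0.5 dB above → -18.5 dBu.

-18.5 dBu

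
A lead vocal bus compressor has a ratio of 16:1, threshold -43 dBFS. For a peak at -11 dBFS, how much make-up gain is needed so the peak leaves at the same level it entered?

30 dB

Without make-up, output = threshold + overshoot/16 = -43 + 2 = -41 dBFS.
Gap to target: 30 dB.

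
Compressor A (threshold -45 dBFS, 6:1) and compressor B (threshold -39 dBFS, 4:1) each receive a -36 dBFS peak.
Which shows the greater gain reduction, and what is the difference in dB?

A, by 5.25 dB

A: 9 dB over, compressed to 1.5 dB over, so 7.5 dB of GR.
B: 3 dB over, compressed to 0.75 dB over, so 2.25 dB of GR.
A applies 5.25 dB more gain reduction.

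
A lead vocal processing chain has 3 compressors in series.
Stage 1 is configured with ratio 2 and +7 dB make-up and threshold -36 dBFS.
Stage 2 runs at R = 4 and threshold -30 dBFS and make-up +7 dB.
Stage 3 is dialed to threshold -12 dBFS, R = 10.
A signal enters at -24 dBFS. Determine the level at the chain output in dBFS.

Stage 1: 12 dB above -36 dBFS, reduced 2:1 to 6 dB above → -30 dBFS; +7 dB make-up → -23 dBFS.
Stage 2: overshoot 7 dB → 7/4 = 1.75 dB → -28.25 dBFS; +7 dB make-up → -21.25 dBFS.
Stage 3: -21.25 dBFS ≤ -12 dBFS, so stage 3 doesn't engage; output -21.25 dBFS.

-21.25 dBFS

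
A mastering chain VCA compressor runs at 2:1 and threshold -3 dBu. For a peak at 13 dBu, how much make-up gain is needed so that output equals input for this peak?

8 dB

Without make-up, output = threshold + overshoot/2 = -3 + 8 = 5 dBu.
Gap to target: 8 dB.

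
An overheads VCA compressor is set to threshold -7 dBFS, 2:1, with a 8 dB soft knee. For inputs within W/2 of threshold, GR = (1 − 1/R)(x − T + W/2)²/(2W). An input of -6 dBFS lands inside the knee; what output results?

-6.78125 dBFS

x − T + W/2 = -6 − (-7) + 4 = 5.
GR = (1 − 1/2) × 5² / 16 = 0.5 × 25 / 16 = 0.78125 dB.
Output = -6 − 0.78125 = -6.78125 dBFS.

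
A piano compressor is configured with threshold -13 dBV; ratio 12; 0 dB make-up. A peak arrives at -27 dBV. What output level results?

-27 dBV

-27 dBV is 14 dB below the -13 dBV threshold, so no gain reduction is applied.
Output = input = -27 dBV.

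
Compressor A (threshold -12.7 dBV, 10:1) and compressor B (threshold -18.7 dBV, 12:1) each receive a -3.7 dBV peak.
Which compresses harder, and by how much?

B, by 5.65 dB

A: GR = 9 − 9/10 = 8.1 dB.
B: GR = 15 − 15/12 = 13.75 dB.
B applies 5.65 dB more gain reduction.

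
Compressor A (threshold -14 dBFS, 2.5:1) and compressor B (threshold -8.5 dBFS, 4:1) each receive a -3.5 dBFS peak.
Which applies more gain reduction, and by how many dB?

A: overshoot 10.5 dB → output overshoot 4.2 dB → GR 6.3 dB.
B: overshoot 5 dB → output overshoot 1.25 dB → GR 3.75 dB.
Difference: 2.55 dB in favour of A.

A, by 2.55 dB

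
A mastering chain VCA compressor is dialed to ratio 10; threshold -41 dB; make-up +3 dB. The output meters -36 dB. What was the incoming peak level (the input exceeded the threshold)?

Remove make-up: -36 − 3 = -39 dB.
The compressed level sits -39 − (-41) = 2 dB over threshold.
Input overshoot = R × output overshoot = 20 dB → input = -41 + 20 = -21 dB.

-21 dB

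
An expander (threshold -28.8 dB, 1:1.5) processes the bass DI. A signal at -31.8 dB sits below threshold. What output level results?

Undershoot = (-28.8) − (-31.8) = 3 dB.
At 1:1.5, that expands to 4.5 dB under threshold.
Output = -28.8 − 4.5 = -33.3 dB.

-33.3 dB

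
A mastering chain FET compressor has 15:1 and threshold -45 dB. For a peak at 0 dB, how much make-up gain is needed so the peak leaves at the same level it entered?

42 dB

The peak compresses to -45 + 45/15 = -42 dB.
To reach 0 dB requires 0 − (-42) = 42 dB of make-up.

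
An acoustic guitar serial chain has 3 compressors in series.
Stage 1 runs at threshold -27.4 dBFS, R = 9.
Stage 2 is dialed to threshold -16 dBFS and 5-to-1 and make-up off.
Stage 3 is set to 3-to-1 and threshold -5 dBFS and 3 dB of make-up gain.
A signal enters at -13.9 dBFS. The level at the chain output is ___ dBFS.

-22.9 dBFS

Stage 1: -13.9 dBFS is 13.5 dB over -27.4 dBFS; at 9:1 that becomes 1.5 dB over, giving -25.9 dBFS.
Stage 2: below threshold (-25.9 ≤ -16); passes unchanged; output -25.9 dBFS.
Stage 3: -25.9 dBFS is at or below the -5 dBFS threshold — no compression; make-up brings it to -22.9 dBFS.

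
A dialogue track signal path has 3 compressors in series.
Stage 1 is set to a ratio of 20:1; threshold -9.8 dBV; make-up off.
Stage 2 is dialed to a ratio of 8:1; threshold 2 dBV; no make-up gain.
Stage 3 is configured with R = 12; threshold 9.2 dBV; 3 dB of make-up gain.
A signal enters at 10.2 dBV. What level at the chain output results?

Stage 1: 10.2 dBV is 20 dB over -9.8 dBV; at 20:1 that becomes 1 dB over, giving -8.8 dBV.
Stage 2: -8.8 dBV is at or below the 2 dBV threshold — no compression; output -8.8 dBV.
Stage 3: -8.8 dBV is at or below the 9.2 dBV threshold — no compression; make-up brings it to -5.8 dBV.

-5.8 dBV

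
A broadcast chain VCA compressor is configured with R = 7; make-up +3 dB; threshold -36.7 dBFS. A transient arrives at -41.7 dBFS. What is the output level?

-38.7 dBFS

-41.7 dBFS is 5 dB below the -36.7 dBFS threshold, so no gain reduction is applied.
Make-up gain adds 3 dB: -41.7 + 3 = -38.7 dBFS.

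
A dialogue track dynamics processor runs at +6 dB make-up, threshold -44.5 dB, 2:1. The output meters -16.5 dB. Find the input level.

Remove make-up: -16.5 − 6 = -22.5 dB.
The compressed level sits -22.5 − (-44.5) = 22 dB over threshold.
Undo the ratio: input overshoot = 22 × 2 = 44 dB, giving input = -0.5 dB.

-0.5 dB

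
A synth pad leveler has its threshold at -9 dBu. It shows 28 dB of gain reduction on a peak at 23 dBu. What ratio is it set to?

8:1

Input overshoot = 23 − (-9) = 32 dB.
Output overshoot = 32 − 28 = 4 dB.
Ratio = input overshoot / output overshoot = 32 / 4 = 8.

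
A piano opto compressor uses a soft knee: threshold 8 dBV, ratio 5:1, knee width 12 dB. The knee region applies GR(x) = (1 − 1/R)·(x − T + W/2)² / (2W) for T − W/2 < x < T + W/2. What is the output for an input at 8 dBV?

x − T + W/2 = 8 − 8 + 6 = 6.
GR = (1 − 1/5) × 6² / 24 = 0.8 × 36 / 24 = 1.2 dB.
Output = 8 − 1.2 = 6.8 dBV.

6.8 dBV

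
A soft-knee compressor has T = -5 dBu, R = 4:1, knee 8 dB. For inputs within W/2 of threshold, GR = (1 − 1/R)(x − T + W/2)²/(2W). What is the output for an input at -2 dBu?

x − T + W/2 = -2 − (-5) + 4 = 7.
GR = (1 − 1/4) × 7² / 16 = 0.75 × 49 / 16 = 2.296875 dB.
Output = -2 − 2.296875 = -4.296875 dBu.

-4.296875 dBu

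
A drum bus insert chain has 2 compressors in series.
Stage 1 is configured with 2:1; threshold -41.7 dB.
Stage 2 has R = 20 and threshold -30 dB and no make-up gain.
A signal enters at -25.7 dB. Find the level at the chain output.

Stage 1: 16 dB above -41.7 dB, reduced 2:1 to 8 dB above → -33.7 dB.
Stage 2: -33.7 dB ≤ -30 dB, so stage 2 doesn't engage; output -33.7 dB.

-33.7 dB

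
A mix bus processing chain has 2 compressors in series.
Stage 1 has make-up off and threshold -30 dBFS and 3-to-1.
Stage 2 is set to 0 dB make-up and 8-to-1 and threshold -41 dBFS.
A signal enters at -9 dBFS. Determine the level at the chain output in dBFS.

-38.75 dBFS

Stage 1: -9 dBFS is 21 dB over -30 dBFS; at 3:1 that becomes 7 dB over, giving -23 dBFS.
Stage 2: -23 dBFS is 18 dB over -41 dBFS; at 8:1 that becomes 2.25 dB over, giving -38.75 dBFS.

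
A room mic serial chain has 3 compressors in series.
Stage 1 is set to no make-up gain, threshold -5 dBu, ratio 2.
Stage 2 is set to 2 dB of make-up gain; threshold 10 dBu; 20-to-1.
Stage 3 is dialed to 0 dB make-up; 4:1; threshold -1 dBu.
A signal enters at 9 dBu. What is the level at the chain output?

0.25 dBu

Stage 1: 14 dB above -5 dBu, reduced 2:1 to 7 dB above → 2 dBu.
Stage 2: 2 dBu is at or below the 10 dBu threshold — no compression; make-up brings it to 4 dBu.
Stage 3: 5 dB above -1 dBu, reduced 4:1 to 1.25 dB above → 0.25 dBu.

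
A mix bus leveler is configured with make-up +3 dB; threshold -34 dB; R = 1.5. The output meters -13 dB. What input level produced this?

-7 dB

Before make-up, the level was -13 − 3 = -16 dB.
The compressed level sits -16 − (-34) = 18 dB over threshold.
Input overshoot = R × output overshoot = 27 dB → input = -34 + 27 = -7 dB.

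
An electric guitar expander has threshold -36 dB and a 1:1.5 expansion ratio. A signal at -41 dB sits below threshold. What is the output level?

-43.5 dB

Undershoot = (-36) − (-41) = 5 dB.
At 1:1.5, that expands to 7.5 dB under threshold.
Output = -36 − 7.5 = -43.5 dB.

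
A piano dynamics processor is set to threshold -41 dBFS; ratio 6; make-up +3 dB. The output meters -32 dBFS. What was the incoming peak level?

-5 dBFS

Remove make-up: -32 − 3 = -35 dBFS.
Post-compression overshoot = -35 − (-41) = 6 dB.
Input overshoot = R × output overshoot = 36 dB → input = -41 + 36 = -5 dBFS.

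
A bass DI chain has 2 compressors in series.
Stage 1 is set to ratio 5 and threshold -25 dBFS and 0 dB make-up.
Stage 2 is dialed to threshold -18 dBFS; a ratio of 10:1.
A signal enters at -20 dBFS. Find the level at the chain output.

Stage 1: 5 dB above -25 dBFS, reduced 5:1 to 1 dB above → -24 dBFS.
Stage 2: below threshold (-24 ≤ -18); passes unchanged; output -24 dBFS.

-24 dBFS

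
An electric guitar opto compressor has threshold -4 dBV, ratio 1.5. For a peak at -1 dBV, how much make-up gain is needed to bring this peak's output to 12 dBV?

Overshoot 3 dB → 3/1.5 = 2 dB after compression, so the compressed level is -4 + 2 = -2 dBV.
Make-up = target − compressed = 12 − (-2) = 14 dB.

14 dB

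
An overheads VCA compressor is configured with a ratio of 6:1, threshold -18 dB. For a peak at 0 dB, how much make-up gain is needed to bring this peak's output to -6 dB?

9 dB

Without make-up, output = threshold + overshoot/6 = -18 + 3 = -15 dB.
Gap to target: 9 dB.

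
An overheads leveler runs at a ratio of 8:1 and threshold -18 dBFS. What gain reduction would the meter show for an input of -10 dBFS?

Overshoot = -10 − (-18) = 8 dB.
At 8:1, output sits 8/8 = 1 dB above threshold.
GR = overshoot in − overshoot out = 8 − 1 = 7 dB.

7 dB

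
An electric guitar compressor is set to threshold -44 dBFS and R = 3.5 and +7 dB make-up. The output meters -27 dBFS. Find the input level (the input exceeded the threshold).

-9 dBFS

Before make-up, the level was -27 − 7 = -34 dBFS.
That's 10 dB above the -44 dBFS threshold.
Undo the ratio: input overshoot = 10 × 3.5 = 35 dB, giving input = -9 dBFS.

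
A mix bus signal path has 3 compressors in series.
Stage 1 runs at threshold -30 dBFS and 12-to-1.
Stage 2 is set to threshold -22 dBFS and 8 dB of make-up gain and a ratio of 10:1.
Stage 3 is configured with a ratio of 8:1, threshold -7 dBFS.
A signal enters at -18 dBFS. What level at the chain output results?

-21 dBFS

Stage 1: overshoot 12 dB → 12/12 = 1 dB → -29 dBFS.
Stage 2: -29 dBFS is at or below the -22 dBFS threshold — no compression; make-up brings it to -21 dBFS.
Stage 3: -21 dBFS ≤ -7 dBFS, so stage 3 doesn't engage; output -21 dBFS.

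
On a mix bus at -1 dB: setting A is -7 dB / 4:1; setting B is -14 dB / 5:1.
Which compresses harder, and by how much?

B, by 5.9 dB

A: overshoot 6 dB → output overshoot 1.5 dB → GR 4.5 dB.
B: overshoot 13 dB → output overshoot 2.6 dB → GR 10.4 dB.
Difference: 5.9 dB in favour of B.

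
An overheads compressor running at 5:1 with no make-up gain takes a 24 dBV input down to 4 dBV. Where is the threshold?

Let T be the threshold. Output overshoot = (input overshoot)/R, so 4 − T = (24 − T)/5.
5·(4 − T) = 24 − T → 4·T = 20 − 24 = -4.
T = -4/4 = -1 dBV.

-1 dBV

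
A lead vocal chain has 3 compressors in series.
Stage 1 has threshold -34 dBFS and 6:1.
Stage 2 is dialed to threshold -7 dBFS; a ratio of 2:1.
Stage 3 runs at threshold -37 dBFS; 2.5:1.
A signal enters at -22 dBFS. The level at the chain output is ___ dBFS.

-35 dBFS

Stage 1: -22 dBFS is 12 dB over -34 dBFS; at 6:1 that becomes 2 dB over, giving -32 dBFS.
Stage 2: -32 dBFS is at or below the -7 dBFS threshold — no compression; output -32 dBFS.
Stage 3: overshoot 5 dB → 5/2.5 = 2 dB → -35 dBFS.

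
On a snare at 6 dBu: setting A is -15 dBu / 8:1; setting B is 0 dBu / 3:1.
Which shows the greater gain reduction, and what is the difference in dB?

A, by 14.375 dB

A: GR = 21 − 21/8 = 18.375 dB.
B: GR = 6 − 6/3 = 4 dB.
A reduces 14.375 dB more.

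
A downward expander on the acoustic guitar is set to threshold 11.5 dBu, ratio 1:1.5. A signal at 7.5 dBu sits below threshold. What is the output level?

Below threshold, a 1:1.5 expander applies gain = (1.5−1)×(T − x) of attenuation.
(1.5−1) × 4 = 2 dB, so output = 7.5 − 2 = 5.5 dBu.

5.5 dBu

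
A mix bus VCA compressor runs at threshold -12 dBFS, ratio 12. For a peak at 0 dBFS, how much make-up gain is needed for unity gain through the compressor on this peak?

11 dB

Without make-up, output = threshold + overshoot/12 = -12 + 1 = -11 dBFS.
Gap to target: 11 dB.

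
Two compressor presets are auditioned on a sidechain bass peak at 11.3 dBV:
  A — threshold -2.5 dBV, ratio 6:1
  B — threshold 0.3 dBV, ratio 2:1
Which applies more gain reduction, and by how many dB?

A, by 6 dB

A: 13.8 dB over, compressed to 2.3 dB over, so 11.5 dB of GR.
B: 11 dB over, compressed to 5.5 dB over, so 5.5 dB of GR.
Difference: 6 dB in favour of A.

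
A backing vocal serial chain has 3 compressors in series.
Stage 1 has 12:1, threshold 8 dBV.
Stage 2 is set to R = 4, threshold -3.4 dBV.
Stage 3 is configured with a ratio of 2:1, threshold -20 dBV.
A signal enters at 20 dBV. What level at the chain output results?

Stage 1: overshoot 12 dB → 12/12 = 1 dB → 9 dBV.
Stage 2: overshoot 12.4 dB → 12.4/4 = 3.1 dB → -0.3 dBV.
Stage 3: -0.3 dBV is 19.7 dB over -20 dBV; at 2:1 that becomes 9.85 dB over, giving -10.15 dBV.

-10.15 dBV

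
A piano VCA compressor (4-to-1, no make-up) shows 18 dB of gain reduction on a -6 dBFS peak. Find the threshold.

Gain reduction = -6 − (-24) = 18 dB; output overshoot = GR / (R − 1) = 18 / 3 = 6 dB.
Threshold = output − output overshoot = -24 − 6 = -30 dBFS.

-30 dBFS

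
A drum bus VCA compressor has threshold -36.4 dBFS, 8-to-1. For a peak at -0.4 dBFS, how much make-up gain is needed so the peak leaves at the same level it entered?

Without make-up, output = threshold + overshoot/8 = -36.4 + 4.5 = -31.9 dBFS.
Gap to target: 31.5 dB.

31.5 dB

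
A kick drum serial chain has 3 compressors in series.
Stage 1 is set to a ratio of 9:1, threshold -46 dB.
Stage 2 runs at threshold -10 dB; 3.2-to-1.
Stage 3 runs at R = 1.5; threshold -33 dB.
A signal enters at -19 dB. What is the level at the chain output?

Stage 1: 27 dB above -46 dB, reduced 9:1 to 3 dB above → -43 dB.
Stage 2: -43 dB is at or below the -10 dB threshold — no compression; output -43 dB.
Stage 3: below threshold (-43 ≤ -33); passes unchanged; output -43 dB.

-43 dB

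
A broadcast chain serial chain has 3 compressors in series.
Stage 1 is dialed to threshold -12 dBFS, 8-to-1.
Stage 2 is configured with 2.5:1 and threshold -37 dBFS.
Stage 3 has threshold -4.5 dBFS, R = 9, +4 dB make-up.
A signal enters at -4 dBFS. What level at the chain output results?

-22.6 dBFS

Stage 1: -4 dBFS is 8 dB over -12 dBFS; at 8:1 that becomes 1 dB over, giving -11 dBFS.
Stage 2: 26 dB above -37 dBFS, reduced 2.5:1 to 10.4 dB above → -26.6 dBFS.
Stage 3: -26.6 dBFS ≤ -4.5 dBFS, so stage 3 doesn't engage; make-up brings it to -22.6 dBFS.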